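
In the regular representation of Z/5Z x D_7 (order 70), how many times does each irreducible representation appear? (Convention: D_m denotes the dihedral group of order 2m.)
Each irreducible V_i of dimension d_i appears with multiplicity d_i, i.e. rho_reg = (direct sum over all irreducibles V_i) d_i V_i. The irreducible dimensions for Z/5Z x D_7 are 1, 1, 1, 1, 1, 1, 1, 1, 1, 1, 2, 2, 2, 2, 2, 2, 2, 2, 2, 2, 2, 2, 2, 2, 2: 10 irreducibles of dimension 1, each with multiplicity 1; 15 irreducibles of dimension 2, each with multiplicity 2. Total dimension 10*1*1 + 15*2*2 = 70 = |G|.

Explanation: General theorem: in the regular representation of a finite group G, each irreducible appears with multiplicity equal to its dimension. Check: dim(rho_reg) = sum d_i^2 = 1 + 1 + 1 + 1 + 1 + 1 + 1 + 1 + 1 + 1 + 4 + 4 + 4 + 4 + 4 + 4 + 4 + 4 + 4 + 4 + 4 + 4 + 4 + 4 + 4 = 70 = |G|.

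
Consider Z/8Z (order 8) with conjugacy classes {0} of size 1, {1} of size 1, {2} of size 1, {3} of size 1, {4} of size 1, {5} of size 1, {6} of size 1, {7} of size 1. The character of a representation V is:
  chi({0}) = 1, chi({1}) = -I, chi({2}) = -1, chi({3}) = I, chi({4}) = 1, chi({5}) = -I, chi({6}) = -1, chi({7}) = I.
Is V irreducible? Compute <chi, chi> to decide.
Irreducible: <chi, chi> = 1.

Derivation: <chi, chi> = (1/|G|) sum_C |C| * |chi(C)|^2 = (1/8)[1*|1|^2 + 1*|-I|^2 + 1*|-1|^2 + 1*|I|^2 + 1*|1|^2 + 1*|-I|^2 + 1*|-1|^2 + 1*|I|^2]
  = (1/8)[(1) + (1) + (1) + (1) + (1) + (1) + (1) + (1)] = 8/8 = 1.
(Exp terms are combined using exp(i*s)*conj(exp(i*t)) = exp(i*(s-t)), and sums of them are collapsed using the identity that for every m > 1 the m distinct m-th roots of unity sum to 0, e.g. 1 + exp(2*I*pi/3) + exp(-2*I*pi/3) = 0.)
A character is irreducible iff <chi, chi> = 1, so this representation is irreducible.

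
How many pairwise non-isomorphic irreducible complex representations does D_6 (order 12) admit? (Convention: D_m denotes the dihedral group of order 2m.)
6

Details: The number of irreducible complex representations of a finite group equals its number of conjugacy classes. D_6 has 6 conjugacy classes (n/2 + 3 for n even), so D_6 (order 12) has exactly 6 irreducible complex representations.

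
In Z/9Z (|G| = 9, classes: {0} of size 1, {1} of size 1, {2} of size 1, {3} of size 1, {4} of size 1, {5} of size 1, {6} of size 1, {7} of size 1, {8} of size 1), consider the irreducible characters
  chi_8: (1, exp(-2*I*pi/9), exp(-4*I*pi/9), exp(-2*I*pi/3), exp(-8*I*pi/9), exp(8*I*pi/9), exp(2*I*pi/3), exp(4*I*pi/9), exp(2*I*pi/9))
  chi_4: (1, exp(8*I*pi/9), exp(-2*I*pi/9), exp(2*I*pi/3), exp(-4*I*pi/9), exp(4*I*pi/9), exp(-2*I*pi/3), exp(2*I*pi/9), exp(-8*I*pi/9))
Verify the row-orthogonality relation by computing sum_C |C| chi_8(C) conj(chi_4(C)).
Sum = 0; so <chi_8, chi_4> = 0 (distinct irreducibles are orthogonal).

Reasoning: Compute term by term over conjugacy classes (|C| * chi_8(C) * conj(chi_4(C))):
  1*(1)*conj(1) + 1*(exp(-2*I*pi/9))*conj(exp(8*I*pi/9)) + 1*(exp(-4*I*pi/9))*conj(exp(-2*I*pi/9)) + 1*(exp(-2*I*pi/3))*conj(exp(2*I*pi/3)) + 1*(exp(-8*I*pi/9))*conj(exp(-4*I*pi/9)) + 1*(exp(8*I*pi/9))*conj(exp(4*I*pi/9)) + 1*(exp(2*I*pi/3))*conj(exp(-2*I*pi/3)) + 1*(exp(4*I*pi/9))*conj(exp(2*I*pi/9)) + 1*(exp(2*I*pi/9))*conj(exp(-8*I*pi/9))
  = (1) + (exp(8*I*pi/9)) + (exp(-2*I*pi/9)) + (exp(2*I*pi/3)) + (exp(-4*I*pi/9)) + (exp(4*I*pi/9)) + (exp(-2*I*pi/3)) + (exp(2*I*pi/9)) + (exp(-8*I*pi/9))
  = 0.
(Exp terms are combined using exp(i*s)*conj(exp(i*t)) = exp(i*(s-t)), and sums of them are collapsed using the identity that for every m > 1 the m distinct m-th roots of unity sum to 0, e.g. 1 + exp(2*I*pi/3) + exp(-2*I*pi/3) = 0.)
Dividing by |G| = 9 gives 0/9 = 0, matching the row-orthogonality relation <chi_8, chi_4> = [chi_8 = chi_4].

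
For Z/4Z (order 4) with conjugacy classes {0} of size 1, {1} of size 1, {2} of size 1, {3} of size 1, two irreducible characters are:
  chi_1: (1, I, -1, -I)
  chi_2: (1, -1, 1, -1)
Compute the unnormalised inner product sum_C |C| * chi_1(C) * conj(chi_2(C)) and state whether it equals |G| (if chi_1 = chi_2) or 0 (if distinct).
Sum = 0; so <chi_1, chi_2> = 0 (distinct irreducibles are orthogonal).

Solution. Compute term by term over conjugacy classes (|C| * chi_1(C) * conj(chi_2(C))):
  1*(1)*conj(1) + 1*(I)*conj(-1) + 1*(-1)*conj(1) + 1*(-I)*conj(-1)
  = (1) + (-I) + (-1) + (I)
  = 0.
(Exp terms are combined using exp(i*s)*conj(exp(i*t)) = exp(i*(s-t)), and sums of them are collapsed using the identity that for every m > 1 the m distinct m-th roots of unity sum to 0, e.g. 1 + exp(2*I*pi/3) + exp(-2*I*pi/3) = 0.)
Dividing by |G| = 4 gives 0/4 = 0, matching the row-orthogonality relation <chi_1, chi_2> = [chi_1 = chi_2].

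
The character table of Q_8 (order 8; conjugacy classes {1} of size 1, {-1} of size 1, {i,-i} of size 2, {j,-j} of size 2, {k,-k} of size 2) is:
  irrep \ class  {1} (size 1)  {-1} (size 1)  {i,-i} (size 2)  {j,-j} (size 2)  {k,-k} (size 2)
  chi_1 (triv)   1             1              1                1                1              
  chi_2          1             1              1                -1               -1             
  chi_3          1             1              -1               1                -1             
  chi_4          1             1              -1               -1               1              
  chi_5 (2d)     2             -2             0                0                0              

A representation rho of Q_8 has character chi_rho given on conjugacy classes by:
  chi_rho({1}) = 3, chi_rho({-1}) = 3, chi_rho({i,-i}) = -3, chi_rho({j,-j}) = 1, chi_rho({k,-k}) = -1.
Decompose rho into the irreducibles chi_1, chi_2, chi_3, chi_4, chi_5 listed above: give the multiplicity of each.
Multiplicities: chi_1: 0, chi_2: 0, chi_3: 2, chi_4: 1, chi_5: 0.

Derivation: Use <chi_rho, chi> = (1/|G|) sum_C |C| * chi_rho(C) * conj(chi(C)) with |G| = 8 for each irreducible chi in the table:
  <chi_rho, chi_1> = (1/8)[1*(3)*conj(1) + 1*(3)*conj(1) + 2*(-3)*conj(1) + 2*(1)*conj(1) + 2*(-1)*conj(1)]
      = (1/8)[(3) + (3) + (-6) + (2) + (-2)] = 0/8 = 0
  <chi_rho, chi_2> = (1/8)[1*(3)*conj(1) + 1*(3)*conj(1) + 2*(-3)*conj(1) + 2*(1)*conj(-1) + 2*(-1)*conj(-1)]
      = (1/8)[(3) + (3) + (-6) + (-2) + (2)] = 0/8 = 0
  <chi_rho, chi_3> = (1/8)[1*(3)*conj(1) + 1*(3)*conj(1) + 2*(-3)*conj(-1) + 2*(1)*conj(1) + 2*(-1)*conj(-1)]
      = (1/8)[(3) + (3) + (6) + (2) + (2)] = 16/8 = 2
  <chi_rho, chi_4> = (1/8)[1*(3)*conj(1) + 1*(3)*conj(1) + 2*(-3)*conj(-1) + 2*(1)*conj(-1) + 2*(-1)*conj(1)]
      = (1/8)[(3) + (3) + (6) + (-2) + (-2)] = 8/8 = 1
  <chi_rho, chi_5> = (1/8)[1*(3)*conj(2) + 1*(3)*conj(-2) + 2*(-3)*conj(0) + 2*(1)*conj(0) + 2*(-1)*conj(0)]
      = (1/8)[(6) + (-6) + (0) + (0) + (0)] = 0/8 = 0
Dimension check: dim(rho) = sum (mult * dim) = 0*1 + 0*1 + 2*1 + 1*1 + 0*2 = 3 = chi_rho(e) = 3.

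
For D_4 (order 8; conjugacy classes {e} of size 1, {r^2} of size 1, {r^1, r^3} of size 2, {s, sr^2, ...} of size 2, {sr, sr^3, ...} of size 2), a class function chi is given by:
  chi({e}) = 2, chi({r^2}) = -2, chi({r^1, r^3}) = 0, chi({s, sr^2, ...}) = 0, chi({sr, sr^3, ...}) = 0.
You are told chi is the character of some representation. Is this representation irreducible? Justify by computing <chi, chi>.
Irreducible: <chi, chi> = 1.

Working: <chi, chi> = (1/|G|) sum_C |C| * |chi(C)|^2 = (1/8)[1*|2|^2 + 1*|-2|^2 + 2*|0|^2 + 2*|0|^2 + 2*|0|^2]
  = (1/8)[(4) + (4) + (0) + (0) + (0)] = 8/8 = 1.
A character is irreducible iff <chi, chi> = 1, so this representation is irreducible.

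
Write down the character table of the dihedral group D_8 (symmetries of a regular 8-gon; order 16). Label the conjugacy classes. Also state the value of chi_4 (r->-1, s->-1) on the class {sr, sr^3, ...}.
Conjugacy classes: {e} of size 1, {r^4} of size 1, {r^1, r^7} of size 2, {r^2, r^6} of size 2, {r^3, r^5} of size 2, {s, sr^2, ...} of size 4, {sr, sr^3, ...} of size 4.
Character table:
  irrep \ class              {e} (size 1)  {r^4} (size 1)  {r^1, r^7} (size 2)  {r^2, r^6} (size 2)  {r^3, r^5} (size 2)  {s, sr^2, ...} (size 4)  {sr, sr^3, ...} (size 4)
  chi_1 (triv)               1             1               1                    1                    1                    1                        1                       
  chi_2 (sign: r->1, s->-1)  1             1               1                    1                    1                    -1                       -1                      
  chi_3 (r->-1, s->1)        1             1               -1                   1                    -1                   1                        -1                      
  chi_4 (r->-1, s->-1)       1             1               -1                   1                    -1                   -1                       1                       
  chi_5 (2d, j=1)            2             -2              sqrt(2)              0                    -sqrt(2)             0                        0                       
  chi_6 (2d, j=2)            2             2               0                    -2                   0                    0                        0                       
  chi_7 (2d, j=3)            2             -2              -sqrt(2)             0                    sqrt(2)              0                        0                       

Spot check: chi_4 (r->-1, s->-1) on {sr, sr^3, ...} = 1.

D_8 has order 2*8 = 16 with 7 conjugacy classes, hence 7 irreducibles. Sum of squared dims 1 + 1 + 1 + 1 + 4 + 4 + 4 = 16 = |G|. Linear characters come from the abelianisation; the 2-dimensional irreps have character r^k -> 2*cos(2*pi*j*k/8), reflections -> 0.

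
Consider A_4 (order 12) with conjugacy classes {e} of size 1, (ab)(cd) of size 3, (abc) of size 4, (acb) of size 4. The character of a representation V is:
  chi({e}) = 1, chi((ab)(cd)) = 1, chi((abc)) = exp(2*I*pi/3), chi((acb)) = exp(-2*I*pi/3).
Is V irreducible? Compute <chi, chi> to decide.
Irreducible: <chi, chi> = 1.

Reasoning: <chi, chi> = (1/|G|) sum_C |C| * |chi(C)|^2 = (1/12)[1*|1|^2 + 3*|1|^2 + 4*|exp(2*I*pi/3)|^2 + 4*|exp(-2*I*pi/3)|^2]
  = (1/12)[(1) + (3) + (4) + (4)] = 12/12 = 1.
(Exp terms are combined using exp(i*s)*conj(exp(i*t)) = exp(i*(s-t)), and sums of them are collapsed using the identity that for every m > 1 the m distinct m-th roots of unity sum to 0, e.g. 1 + exp(2*I*pi/3) + exp(-2*I*pi/3) = 0.)
A character is irreducible iff <chi, chi> = 1, so this representation is irreducible.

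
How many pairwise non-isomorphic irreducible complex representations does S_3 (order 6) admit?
3

Reasoning: The number of irreducible complex representations of a finite group equals its number of conjugacy classes. Conjugacy classes in S_3 correspond to cycle types, i.e. partitions of 3; there are p(3) = 3 of them, so S_3 (order 6) has exactly 3 irreducible complex representations.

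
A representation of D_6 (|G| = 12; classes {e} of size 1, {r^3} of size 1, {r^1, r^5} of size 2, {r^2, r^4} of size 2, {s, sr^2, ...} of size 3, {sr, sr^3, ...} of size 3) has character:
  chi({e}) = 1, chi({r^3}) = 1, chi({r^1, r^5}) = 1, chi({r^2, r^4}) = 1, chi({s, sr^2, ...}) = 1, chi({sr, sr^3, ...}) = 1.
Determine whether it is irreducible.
Irreducible: <chi, chi> = 1.

Justification: <chi, chi> = (1/|G|) sum_C |C| * |chi(C)|^2 = (1/12)[1*|1|^2 + 1*|1|^2 + 2*|1|^2 + 2*|1|^2 + 3*|1|^2 + 3*|1|^2]
  = (1/12)[(1) + (1) + (2) + (2) + (3) + (3)] = 12/12 = 1.
A character is irreducible iff <chi, chi> = 1, so this representation is irreducible.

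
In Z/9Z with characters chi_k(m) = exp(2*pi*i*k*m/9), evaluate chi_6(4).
chi_6(4) = zeta_9^24 = exp(-2*I*pi/3)

Explanation: chi_6(4) = zeta_9^(6*4) = zeta_9^24. Since zeta_9^9 = 1, this equals zeta_9^6 = exp(2*pi*i*6/9) = exp(-2*I*pi/3).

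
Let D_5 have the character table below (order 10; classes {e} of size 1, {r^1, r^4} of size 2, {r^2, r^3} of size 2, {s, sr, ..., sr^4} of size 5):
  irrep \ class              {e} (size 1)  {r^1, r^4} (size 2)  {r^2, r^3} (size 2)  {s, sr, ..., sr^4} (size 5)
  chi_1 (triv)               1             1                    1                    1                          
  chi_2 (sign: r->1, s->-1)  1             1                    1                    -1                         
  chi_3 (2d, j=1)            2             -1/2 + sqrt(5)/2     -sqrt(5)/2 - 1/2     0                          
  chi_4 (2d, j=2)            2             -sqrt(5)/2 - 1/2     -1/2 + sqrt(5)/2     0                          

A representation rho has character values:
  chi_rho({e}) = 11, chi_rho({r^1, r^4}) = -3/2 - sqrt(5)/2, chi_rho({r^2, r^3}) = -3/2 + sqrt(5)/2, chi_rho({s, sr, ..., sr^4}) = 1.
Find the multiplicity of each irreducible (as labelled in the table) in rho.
Multiplicities: chi_1: 1, chi_2: 0, chi_3: 2, chi_4: 3.

Justification: Use <chi_rho, chi> = (1/|G|) sum_C |C| * chi_rho(C) * conj(chi(C)) with |G| = 10 for each irreducible chi in the table:
  <chi_rho, chi_1> = (1/10)[1*(11)*conj(1) + 2*(-3/2 - sqrt(5)/2)*conj(1) + 2*(-3/2 + sqrt(5)/2)*conj(1) + 5*(1)*conj(1)]
      = (1/10)[(11) + (-3 - sqrt(5)) + (-3 + sqrt(5)) + (5)] = 10/10 = 1
  <chi_rho, chi_2> = (1/10)[1*(11)*conj(1) + 2*(-3/2 - sqrt(5)/2)*conj(1) + 2*(-3/2 + sqrt(5)/2)*conj(1) + 5*(1)*conj(-1)]
      = (1/10)[(11) + (-3 - sqrt(5)) + (-3 + sqrt(5)) + (-5)] = 0/10 = 0
  <chi_rho, chi_3> = (1/10)[1*(11)*conj(2) + 2*(-3/2 - sqrt(5)/2)*conj(-1/2 + sqrt(5)/2) + 2*(-3/2 + sqrt(5)/2)*conj(-sqrt(5)/2 - 1/2) + 5*(1)*conj(0)]
      = (1/10)[(22) + (-sqrt(5) - 1) + (-1 + sqrt(5)) + (0)] = 20/10 = 2
  <chi_rho, chi_4> = (1/10)[1*(11)*conj(2) + 2*(-3/2 - sqrt(5)/2)*conj(-sqrt(5)/2 - 1/2) + 2*(-3/2 + sqrt(5)/2)*conj(-1/2 + sqrt(5)/2) + 5*(1)*conj(0)]
      = (1/10)[(22) + (4 + 2*sqrt(5)) + (4 - 2*sqrt(5)) + (0)] = 30/10 = 3
Dimension check: dim(rho) = sum (mult * dim) = 1*1 + 0*1 + 2*2 + 3*2 = 11 = chi_rho(e) = 11.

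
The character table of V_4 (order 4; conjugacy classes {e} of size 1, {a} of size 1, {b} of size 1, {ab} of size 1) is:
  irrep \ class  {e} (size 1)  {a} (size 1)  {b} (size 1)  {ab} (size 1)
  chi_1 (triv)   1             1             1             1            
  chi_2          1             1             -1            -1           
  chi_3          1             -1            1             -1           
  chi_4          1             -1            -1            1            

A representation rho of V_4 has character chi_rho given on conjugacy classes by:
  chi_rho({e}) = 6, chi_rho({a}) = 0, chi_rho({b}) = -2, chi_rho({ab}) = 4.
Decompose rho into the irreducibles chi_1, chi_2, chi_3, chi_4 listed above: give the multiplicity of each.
Multiplicities: chi_1: 2, chi_2: 1, chi_3: 0, chi_4: 3.

Argument: Use <chi_rho, chi> = (1/|G|) sum_C |C| * chi_rho(C) * conj(chi(C)) with |G| = 4 for each irreducible chi in the table:
  <chi_rho, chi_1> = (1/4)[1*(6)*conj(1) + 1*(0)*conj(1) + 1*(-2)*conj(1) + 1*(4)*conj(1)]
      = (1/4)[(6) + (0) + (-2) + (4)] = 8/4 = 2
  <chi_rho, chi_2> = (1/4)[1*(6)*conj(1) + 1*(0)*conj(1) + 1*(-2)*conj(-1) + 1*(4)*conj(-1)]
      = (1/4)[(6) + (0) + (2) + (-4)] = 4/4 = 1
  <chi_rho, chi_3> = (1/4)[1*(6)*conj(1) + 1*(0)*conj(-1) + 1*(-2)*conj(1) + 1*(4)*conj(-1)]
      = (1/4)[(6) + (0) + (-2) + (-4)] = 0/4 = 0
  <chi_rho, chi_4> = (1/4)[1*(6)*conj(1) + 1*(0)*conj(-1) + 1*(-2)*conj(-1) + 1*(4)*conj(1)]
      = (1/4)[(6) + (0) + (2) + (4)] = 12/4 = 3
Dimension check: dim(rho) = sum (mult * dim) = 2*1 + 1*1 + 0*1 + 3*1 = 6 = chi_rho(e) = 6.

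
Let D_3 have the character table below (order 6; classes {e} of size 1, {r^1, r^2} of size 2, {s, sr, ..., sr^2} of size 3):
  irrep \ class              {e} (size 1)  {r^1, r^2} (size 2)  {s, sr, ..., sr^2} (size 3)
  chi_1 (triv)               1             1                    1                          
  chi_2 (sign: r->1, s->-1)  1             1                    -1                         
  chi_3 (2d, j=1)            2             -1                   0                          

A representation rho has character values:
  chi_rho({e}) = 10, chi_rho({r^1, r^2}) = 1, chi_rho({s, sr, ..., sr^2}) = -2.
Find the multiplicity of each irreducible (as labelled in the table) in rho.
Multiplicities: chi_1: 1, chi_2: 3, chi_3: 3.

Proof sketch: Use <chi_rho, chi> = (1/|G|) sum_C |C| * chi_rho(C) * conj(chi(C)) with |G| = 6 for each irreducible chi in the table:
  <chi_rho, chi_1> = (1/6)[1*(10)*conj(1) + 2*(1)*conj(1) + 3*(-2)*conj(1)]
      = (1/6)[(10) + (2) + (-6)] = 6/6 = 1
  <chi_rho, chi_2> = (1/6)[1*(10)*conj(1) + 2*(1)*conj(1) + 3*(-2)*conj(-1)]
      = (1/6)[(10) + (2) + (6)] = 18/6 = 3
  <chi_rho, chi_3> = (1/6)[1*(10)*conj(2) + 2*(1)*conj(-1) + 3*(-2)*conj(0)]
      = (1/6)[(20) + (-2) + (0)] = 18/6 = 3
Dimension check: dim(rho) = sum (mult * dim) = 1*1 + 3*1 + 3*2 = 10 = chi_rho(e) = 10.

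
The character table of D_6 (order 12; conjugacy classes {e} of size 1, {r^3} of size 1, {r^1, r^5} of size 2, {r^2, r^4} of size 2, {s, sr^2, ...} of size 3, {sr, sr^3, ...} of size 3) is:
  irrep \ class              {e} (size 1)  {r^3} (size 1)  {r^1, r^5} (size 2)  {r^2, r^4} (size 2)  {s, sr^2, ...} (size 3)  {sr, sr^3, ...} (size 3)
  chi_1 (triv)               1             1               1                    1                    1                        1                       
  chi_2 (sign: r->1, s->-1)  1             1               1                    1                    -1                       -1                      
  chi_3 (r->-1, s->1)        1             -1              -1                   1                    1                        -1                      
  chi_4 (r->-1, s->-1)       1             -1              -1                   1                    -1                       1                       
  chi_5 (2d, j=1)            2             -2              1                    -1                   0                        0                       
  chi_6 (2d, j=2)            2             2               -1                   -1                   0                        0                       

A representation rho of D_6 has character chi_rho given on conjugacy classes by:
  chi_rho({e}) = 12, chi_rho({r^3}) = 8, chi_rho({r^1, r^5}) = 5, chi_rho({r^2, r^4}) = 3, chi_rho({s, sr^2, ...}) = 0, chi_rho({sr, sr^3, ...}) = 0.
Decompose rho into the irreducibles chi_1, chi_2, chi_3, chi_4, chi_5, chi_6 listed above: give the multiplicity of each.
Multiplicities: chi_1: 3, chi_2: 3, chi_3: 0, chi_4: 0, chi_5: 1, chi_6: 2.

Why: Use <chi_rho, chi> = (1/|G|) sum_C |C| * chi_rho(C) * conj(chi(C)) with |G| = 12 for each irreducible chi in the table:
  <chi_rho, chi_1> = (1/12)[1*(12)*conj(1) + 1*(8)*conj(1) + 2*(5)*conj(1) + 2*(3)*conj(1) + 3*(0)*conj(1) + 3*(0)*conj(1)]
      = (1/12)[(12) + (8) + (10) + (6) + (0) + (0)] = 36/12 = 3
  <chi_rho, chi_2> = (1/12)[1*(12)*conj(1) + 1*(8)*conj(1) + 2*(5)*conj(1) + 2*(3)*conj(1) + 3*(0)*conj(-1) + 3*(0)*conj(-1)]
      = (1/12)[(12) + (8) + (10) + (6) + (0) + (0)] = 36/12 = 3
  <chi_rho, chi_3> = (1/12)[1*(12)*conj(1) + 1*(8)*conj(-1) + 2*(5)*conj(-1) + 2*(3)*conj(1) + 3*(0)*conj(1) + 3*(0)*conj(-1)]
      = (1/12)[(12) + (-8) + (-10) + (6) + (0) + (0)] = 0/12 = 0
  <chi_rho, chi_4> = (1/12)[1*(12)*conj(1) + 1*(8)*conj(-1) + 2*(5)*conj(-1) + 2*(3)*conj(1) + 3*(0)*conj(-1) + 3*(0)*conj(1)]
      = (1/12)[(12) + (-8) + (-10) + (6) + (0) + (0)] = 0/12 = 0
  <chi_rho, chi_5> = (1/12)[1*(12)*conj(2) + 1*(8)*conj(-2) + 2*(5)*conj(1) + 2*(3)*conj(-1) + 3*(0)*conj(0) + 3*(0)*conj(0)]
      = (1/12)[(24) + (-16) + (10) + (-6) + (0) + (0)] = 12/12 = 1
  <chi_rho, chi_6> = (1/12)[1*(12)*conj(2) + 1*(8)*conj(2) + 2*(5)*conj(-1) + 2*(3)*conj(-1) + 3*(0)*conj(0) + 3*(0)*conj(0)]
      = (1/12)[(24) + (16) + (-10) + (-6) + (0) + (0)] = 24/12 = 2
Dimension check: dim(rho) = sum (mult * dim) = 3*1 + 3*1 + 0*1 + 0*1 + 1*2 + 2*2 = 12 = chi_rho(e) = 12.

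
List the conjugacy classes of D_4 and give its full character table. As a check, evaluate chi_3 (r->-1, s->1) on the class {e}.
Conjugacy classes: {e} of size 1, {r^2} of size 1, {r^1, r^3} of size 2, {s, sr^2, ...} of size 2, {sr, sr^3, ...} of size 2.
Character table:
  irrep \ class              {e} (size 1)  {r^2} (size 1)  {r^1, r^3} (size 2)  {s, sr^2, ...} (size 2)  {sr, sr^3, ...} (size 2)
  chi_1 (triv)               1             1               1                    1                        1                       
  chi_2 (sign: r->1, s->-1)  1             1               1                    -1                       -1                      
  chi_3 (r->-1, s->1)        1             1               -1                   1                        -1                      
  chi_4 (r->-1, s->-1)       1             1               -1                   -1                       1                       
  chi_5 (2d, j=1)            2             -2              0                    0                        0                       

Spot check: chi_3 (r->-1, s->1) on {e} = 1.

Argument: D_4 has order 2*4 = 8 with 5 conjugacy classes, hence 5 irreducibles. Sum of squared dims 1 + 1 + 1 + 1 + 4 = 8 = |G|. Linear characters come from the abelianisation; the 2-dimensional irreps have character r^k -> 2*cos(2*pi*j*k/4), reflections -> 0.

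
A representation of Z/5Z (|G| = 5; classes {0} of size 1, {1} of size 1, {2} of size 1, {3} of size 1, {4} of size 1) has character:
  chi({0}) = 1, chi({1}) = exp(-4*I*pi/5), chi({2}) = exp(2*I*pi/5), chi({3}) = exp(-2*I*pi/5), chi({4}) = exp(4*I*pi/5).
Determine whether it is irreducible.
Irreducible: <chi, chi> = 1.

Working: <chi, chi> = (1/|G|) sum_C |C| * |chi(C)|^2 = (1/5)[1*|1|^2 + 1*|exp(-4*I*pi/5)|^2 + 1*|exp(2*I*pi/5)|^2 + 1*|exp(-2*I*pi/5)|^2 + 1*|exp(4*I*pi/5)|^2]
  = (1/5)[(1) + (1) + (1) + (1) + (1)] = 5/5 = 1.
(Exp terms are combined using exp(i*s)*conj(exp(i*t)) = exp(i*(s-t)), and sums of them are collapsed using the identity that for every m > 1 the m distinct m-th roots of unity sum to 0, e.g. 1 + exp(2*I*pi/3) + exp(-2*I*pi/3) = 0.)
A character is irreducible iff <chi, chi> = 1, so this representation is irreducible.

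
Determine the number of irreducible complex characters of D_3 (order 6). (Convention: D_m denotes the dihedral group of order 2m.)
3

Details: The number of irreducible complex representations of a finite group equals its number of conjugacy classes. D_3 has 3 conjugacy classes ((n+3)/2 for n odd), so D_3 (order 6) has exactly 3 irreducible complex representations.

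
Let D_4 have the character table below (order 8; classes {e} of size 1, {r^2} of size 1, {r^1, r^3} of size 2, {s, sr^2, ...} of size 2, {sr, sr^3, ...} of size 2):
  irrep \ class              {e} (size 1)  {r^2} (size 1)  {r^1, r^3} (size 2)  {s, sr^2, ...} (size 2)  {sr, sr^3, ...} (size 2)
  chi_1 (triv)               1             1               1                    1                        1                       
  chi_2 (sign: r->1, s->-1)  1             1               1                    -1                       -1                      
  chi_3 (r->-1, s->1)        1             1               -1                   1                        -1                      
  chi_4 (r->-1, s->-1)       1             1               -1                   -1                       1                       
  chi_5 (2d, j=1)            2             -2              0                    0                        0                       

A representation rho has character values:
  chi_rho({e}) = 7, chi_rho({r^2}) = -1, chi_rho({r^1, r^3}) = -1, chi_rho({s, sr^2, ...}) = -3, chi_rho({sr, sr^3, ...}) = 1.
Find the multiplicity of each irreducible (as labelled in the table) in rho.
Multiplicities: chi_1: 0, chi_2: 1, chi_3: 0, chi_4: 2, chi_5: 2.

Argument: Use <chi_rho, chi> = (1/|G|) sum_C |C| * chi_rho(C) * conj(chi(C)) with |G| = 8 for each irreducible chi in the table:
  <chi_rho, chi_1> = (1/8)[1*(7)*conj(1) + 1*(-1)*conj(1) + 2*(-1)*conj(1) + 2*(-3)*conj(1) + 2*(1)*conj(1)]
      = (1/8)[(7) + (-1) + (-2) + (-6) + (2)] = 0/8 = 0
  <chi_rho, chi_2> = (1/8)[1*(7)*conj(1) + 1*(-1)*conj(1) + 2*(-1)*conj(1) + 2*(-3)*conj(-1) + 2*(1)*conj(-1)]
      = (1/8)[(7) + (-1) + (-2) + (6) + (-2)] = 8/8 = 1
  <chi_rho, chi_3> = (1/8)[1*(7)*conj(1) + 1*(-1)*conj(1) + 2*(-1)*conj(-1) + 2*(-3)*conj(1) + 2*(1)*conj(-1)]
      = (1/8)[(7) + (-1) + (2) + (-6) + (-2)] = 0/8 = 0
  <chi_rho, chi_4> = (1/8)[1*(7)*conj(1) + 1*(-1)*conj(1) + 2*(-1)*conj(-1) + 2*(-3)*conj(-1) + 2*(1)*conj(1)]
      = (1/8)[(7) + (-1) + (2) + (6) + (2)] = 16/8 = 2
  <chi_rho, chi_5> = (1/8)[1*(7)*conj(2) + 1*(-1)*conj(-2) + 2*(-1)*conj(0) + 2*(-3)*conj(0) + 2*(1)*conj(0)]
      = (1/8)[(14) + (2) + (0) + (0) + (0)] = 16/8 = 2
Dimension check: dim(rho) = sum (mult * dim) = 0*1 + 1*1 + 0*1 + 2*1 + 2*2 = 7 = chi_rho(e) = 7.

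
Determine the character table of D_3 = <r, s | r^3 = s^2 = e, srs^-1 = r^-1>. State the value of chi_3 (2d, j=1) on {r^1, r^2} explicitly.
Conjugacy classes: {e} of size 1, {r^1, r^2} of size 2, {s, sr, ..., sr^2} of size 3.
Character table:
  irrep \ class              {e} (size 1)  {r^1, r^2} (size 2)  {s, sr, ..., sr^2} (size 3)
  chi_1 (triv)               1             1                    1                          
  chi_2 (sign: r->1, s->-1)  1             1                    -1                         
  chi_3 (2d, j=1)            2             -1                   0                          

Spot check: chi_3 (2d, j=1) on {r^1, r^2} = -1.

Reasoning: D_3 has order 2*3 = 6 with 3 conjugacy classes, hence 3 irreducibles. Sum of squared dims 1 + 1 + 4 = 6 = |G|. Linear characters come from the abelianisation; the 2-dimensional irreps have character r^k -> 2*cos(2*pi*j*k/3), reflections -> 0.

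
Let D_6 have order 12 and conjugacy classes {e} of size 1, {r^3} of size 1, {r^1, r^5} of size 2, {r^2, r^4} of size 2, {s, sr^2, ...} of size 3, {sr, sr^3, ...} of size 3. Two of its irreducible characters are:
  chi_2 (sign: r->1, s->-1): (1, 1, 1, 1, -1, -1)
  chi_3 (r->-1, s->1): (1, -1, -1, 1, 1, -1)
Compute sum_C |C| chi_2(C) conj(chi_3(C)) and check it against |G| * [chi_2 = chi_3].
Sum = 0; so <chi_2, chi_3> = 0 (distinct irreducibles are orthogonal).

Why: Compute term by term over conjugacy classes (|C| * chi_2(C) * conj(chi_3(C))):
  1*(1)*conj(1) + 1*(1)*conj(-1) + 2*(1)*conj(-1) + 2*(1)*conj(1) + 3*(-1)*conj(1) + 3*(-1)*conj(-1)
  = (1) + (-1) + (-2) + (2) + (-3) + (3)
  = 0.
Dividing by |G| = 12 gives 0/12 = 0, matching the row-orthogonality relation <chi_2, chi_3> = [chi_2 = chi_3].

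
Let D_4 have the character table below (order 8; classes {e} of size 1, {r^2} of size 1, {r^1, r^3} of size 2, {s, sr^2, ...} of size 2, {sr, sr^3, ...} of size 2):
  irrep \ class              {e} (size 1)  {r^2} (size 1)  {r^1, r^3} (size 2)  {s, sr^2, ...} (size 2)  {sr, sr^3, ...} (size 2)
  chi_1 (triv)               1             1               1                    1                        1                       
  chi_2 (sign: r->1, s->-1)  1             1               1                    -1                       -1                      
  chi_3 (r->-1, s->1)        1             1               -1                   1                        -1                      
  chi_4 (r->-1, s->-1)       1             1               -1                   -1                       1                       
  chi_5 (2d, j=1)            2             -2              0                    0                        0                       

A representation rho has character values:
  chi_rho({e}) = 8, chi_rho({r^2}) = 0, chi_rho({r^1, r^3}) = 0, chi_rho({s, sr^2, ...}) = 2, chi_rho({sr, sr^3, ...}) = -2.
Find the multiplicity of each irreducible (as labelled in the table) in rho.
Multiplicities: chi_1: 1, chi_2: 1, chi_3: 2, chi_4: 0, chi_5: 2.

Derivation: Use <chi_rho, chi> = (1/|G|) sum_C |C| * chi_rho(C) * conj(chi(C)) with |G| = 8 for each irreducible chi in the table:
  <chi_rho, chi_1> = (1/8)[1*(8)*conj(1) + 1*(0)*conj(1) + 2*(0)*conj(1) + 2*(2)*conj(1) + 2*(-2)*conj(1)]
      = (1/8)[(8) + (0) + (0) + (4) + (-4)] = 8/8 = 1
  <chi_rho, chi_2> = (1/8)[1*(8)*conj(1) + 1*(0)*conj(1) + 2*(0)*conj(1) + 2*(2)*conj(-1) + 2*(-2)*conj(-1)]
      = (1/8)[(8) + (0) + (0) + (-4) + (4)] = 8/8 = 1
  <chi_rho, chi_3> = (1/8)[1*(8)*conj(1) + 1*(0)*conj(1) + 2*(0)*conj(-1) + 2*(2)*conj(1) + 2*(-2)*conj(-1)]
      = (1/8)[(8) + (0) + (0) + (4) + (4)] = 16/8 = 2
  <chi_rho, chi_4> = (1/8)[1*(8)*conj(1) + 1*(0)*conj(1) + 2*(0)*conj(-1) + 2*(2)*conj(-1) + 2*(-2)*conj(1)]
      = (1/8)[(8) + (0) + (0) + (-4) + (-4)] = 0/8 = 0
  <chi_rho, chi_5> = (1/8)[1*(8)*conj(2) + 1*(0)*conj(-2) + 2*(0)*conj(0) + 2*(2)*conj(0) + 2*(-2)*conj(0)]
      = (1/8)[(16) + (0) + (0) + (0) + (0)] = 16/8 = 2
Dimension check: dim(rho) = sum (mult * dim) = 1*1 + 1*1 + 2*1 + 0*1 + 2*2 = 8 = chi_rho(e) = 8.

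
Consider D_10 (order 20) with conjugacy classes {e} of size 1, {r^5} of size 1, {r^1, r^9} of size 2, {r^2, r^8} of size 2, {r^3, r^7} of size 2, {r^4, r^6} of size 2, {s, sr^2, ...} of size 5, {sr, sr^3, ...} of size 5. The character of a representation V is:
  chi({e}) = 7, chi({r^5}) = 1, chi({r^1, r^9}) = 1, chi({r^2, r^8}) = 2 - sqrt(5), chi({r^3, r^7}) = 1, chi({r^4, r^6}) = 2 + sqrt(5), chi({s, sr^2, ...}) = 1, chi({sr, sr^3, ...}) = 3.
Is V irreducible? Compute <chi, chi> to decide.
Not irreducible (reducible): <chi, chi> = 7 > 1.

Solution. <chi, chi> = (1/|G|) sum_C |C| * |chi(C)|^2 = (1/20)[1*|7|^2 + 1*|1|^2 + 2*|1|^2 + 2*|2 - sqrt(5)|^2 + 2*|1|^2 + 2*|2 + sqrt(5)|^2 + 5*|1|^2 + 5*|3|^2]
  = (1/20)[(49) + (1) + (2) + (18 - 8*sqrt(5)) + (2) + (8*sqrt(5) + 18) + (5) + (45)] = 140/20 = 7.
A character is irreducible iff <chi, chi> = 1, so this representation is reducible.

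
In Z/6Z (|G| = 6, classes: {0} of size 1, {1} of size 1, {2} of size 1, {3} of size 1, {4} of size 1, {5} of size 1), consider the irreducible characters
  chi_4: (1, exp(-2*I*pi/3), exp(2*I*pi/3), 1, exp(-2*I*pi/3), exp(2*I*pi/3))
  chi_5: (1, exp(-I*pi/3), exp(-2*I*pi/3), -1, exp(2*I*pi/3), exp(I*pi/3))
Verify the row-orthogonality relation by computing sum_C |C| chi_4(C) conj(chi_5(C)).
Sum = 0; so <chi_4, chi_5> = 0 (distinct irreducibles are orthogonal).

Argument: Compute term by term over conjugacy classes (|C| * chi_4(C) * conj(chi_5(C))):
  1*(1)*conj(1) + 1*(exp(-2*I*pi/3))*conj(exp(-I*pi/3)) + 1*(exp(2*I*pi/3))*conj(exp(-2*I*pi/3)) + 1*(1)*conj(-1) + 1*(exp(-2*I*pi/3))*conj(exp(2*I*pi/3)) + 1*(exp(2*I*pi/3))*conj(exp(I*pi/3))
  = (1) + (exp(-I*pi/3)) + (exp(-2*I*pi/3)) + (-1) + (exp(2*I*pi/3)) + (exp(I*pi/3))
  = 0.
(Exp terms are combined using exp(i*s)*conj(exp(i*t)) = exp(i*(s-t)), and sums of them are collapsed using the identity that for every m > 1 the m distinct m-th roots of unity sum to 0, e.g. 1 + exp(2*I*pi/3) + exp(-2*I*pi/3) = 0.)
Dividing by |G| = 6 gives 0/6 = 0, matching the row-orthogonality relation <chi_4, chi_5> = [chi_4 = chi_5].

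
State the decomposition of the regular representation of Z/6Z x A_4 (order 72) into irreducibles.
Each irreducible V_i of dimension d_i appears with multiplicity d_i, i.e. rho_reg = (direct sum over all irreducibles V_i) d_i V_i. The irreducible dimensions for Z/6Z x A_4 are 1, 1, 1, 1, 1, 1, 1, 1, 1, 1, 1, 1, 1, 1, 1, 1, 1, 1, 3, 3, 3, 3, 3, 3: 18 irreducibles of dimension 1, each with multiplicity 1; 6 irreducibles of dimension 3, each with multiplicity 3. Total dimension 18*1*1 + 6*3*3 = 72 = |G|.

Solution. General theorem: in the regular representation of a finite group G, each irreducible appears with multiplicity equal to its dimension. Check: dim(rho_reg) = sum d_i^2 = 1 + 1 + 1 + 1 + 1 + 1 + 1 + 1 + 1 + 1 + 1 + 1 + 1 + 1 + 1 + 1 + 1 + 1 + 9 + 9 + 9 + 9 + 9 + 9 = 72 = |G|.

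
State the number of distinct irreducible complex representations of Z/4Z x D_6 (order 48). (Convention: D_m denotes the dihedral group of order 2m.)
24

Derivation: The number of irreducible complex representations of a finite group equals its number of conjugacy classes. For a direct product, #classes(G x H) = #classes(G) * #classes(H). Z/4Z has 4 classes (abelian), D_6 has 6 classes, so 4 * 6 = 24, so Z/4Z x D_6 (order 48) has exactly 24 irreducible complex representations.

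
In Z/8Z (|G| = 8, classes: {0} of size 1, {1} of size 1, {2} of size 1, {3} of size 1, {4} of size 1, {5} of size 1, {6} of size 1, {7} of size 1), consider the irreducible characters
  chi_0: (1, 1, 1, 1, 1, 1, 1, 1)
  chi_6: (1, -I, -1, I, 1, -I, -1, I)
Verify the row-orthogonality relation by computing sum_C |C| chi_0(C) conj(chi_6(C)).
Sum = 0; so <chi_0, chi_6> = 0 (distinct irreducibles are orthogonal).

Justification: Compute term by term over conjugacy classes (|C| * chi_0(C) * conj(chi_6(C))):
  1*(1)*conj(1) + 1*(1)*conj(-I) + 1*(1)*conj(-1) + 1*(1)*conj(I) + 1*(1)*conj(1) + 1*(1)*conj(-I) + 1*(1)*conj(-1) + 1*(1)*conj(I)
  = (1) + (I) + (-1) + (-I) + (1) + (I) + (-1) + (-I)
  = 0.
(Exp terms are combined using exp(i*s)*conj(exp(i*t)) = exp(i*(s-t)), and sums of them are collapsed using the identity that for every m > 1 the m distinct m-th roots of unity sum to 0, e.g. 1 + exp(2*I*pi/3) + exp(-2*I*pi/3) = 0.)
Dividing by |G| = 8 gives 0/8 = 0, matching the row-orthogonality relation <chi_0, chi_6> = [chi_0 = chi_6].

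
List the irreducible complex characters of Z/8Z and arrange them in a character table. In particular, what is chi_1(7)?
Character table of Z/8Z (irreps indexed chi_0,...,chi_7 with chi_k(m) = zeta_8^(k*m), zeta_8 = exp(2*pi*i/8)):
  irrep \ class  {0} (size 1)  {1} (size 1)    {2} (size 1)  {3} (size 1)    {4} (size 1)  {5} (size 1)    {6} (size 1)  {7} (size 1)  
  chi_0          1             1               1             1               1             1               1             1             
  chi_1          1             exp(I*pi/4)     I             exp(3*I*pi/4)   -1            exp(-3*I*pi/4)  -I            exp(-I*pi/4)  
  chi_2          1             I               -1            -I              1             I               -1            -I            
  chi_3          1             exp(3*I*pi/4)   -I            exp(I*pi/4)     -1            exp(-I*pi/4)    I             exp(-3*I*pi/4)
  chi_4          1             -1              1             -1              1             -1              1             -1            
  chi_5          1             exp(-3*I*pi/4)  I             exp(-I*pi/4)    -1            exp(I*pi/4)     -I            exp(3*I*pi/4) 
  chi_6          1             -I              -1            I               1             -I              -1            I             
  chi_7          1             exp(-I*pi/4)    -I            exp(-3*I*pi/4)  -1            exp(3*I*pi/4)   I             exp(I*pi/4)   

Spot check: chi_1(7) = zeta_8^(1*7) = zeta_8^7 = exp(-I*pi/4).

Solution. Z/8Z is abelian, so all 8 irreducible complex representations are 1-dimensional. They are given by chi_k(m) = zeta_8^(k*m) for k = 0,...,7. Row orthogonality: sum_m chi_k(m) conj(chi_l(m)) = 8 * [k = l].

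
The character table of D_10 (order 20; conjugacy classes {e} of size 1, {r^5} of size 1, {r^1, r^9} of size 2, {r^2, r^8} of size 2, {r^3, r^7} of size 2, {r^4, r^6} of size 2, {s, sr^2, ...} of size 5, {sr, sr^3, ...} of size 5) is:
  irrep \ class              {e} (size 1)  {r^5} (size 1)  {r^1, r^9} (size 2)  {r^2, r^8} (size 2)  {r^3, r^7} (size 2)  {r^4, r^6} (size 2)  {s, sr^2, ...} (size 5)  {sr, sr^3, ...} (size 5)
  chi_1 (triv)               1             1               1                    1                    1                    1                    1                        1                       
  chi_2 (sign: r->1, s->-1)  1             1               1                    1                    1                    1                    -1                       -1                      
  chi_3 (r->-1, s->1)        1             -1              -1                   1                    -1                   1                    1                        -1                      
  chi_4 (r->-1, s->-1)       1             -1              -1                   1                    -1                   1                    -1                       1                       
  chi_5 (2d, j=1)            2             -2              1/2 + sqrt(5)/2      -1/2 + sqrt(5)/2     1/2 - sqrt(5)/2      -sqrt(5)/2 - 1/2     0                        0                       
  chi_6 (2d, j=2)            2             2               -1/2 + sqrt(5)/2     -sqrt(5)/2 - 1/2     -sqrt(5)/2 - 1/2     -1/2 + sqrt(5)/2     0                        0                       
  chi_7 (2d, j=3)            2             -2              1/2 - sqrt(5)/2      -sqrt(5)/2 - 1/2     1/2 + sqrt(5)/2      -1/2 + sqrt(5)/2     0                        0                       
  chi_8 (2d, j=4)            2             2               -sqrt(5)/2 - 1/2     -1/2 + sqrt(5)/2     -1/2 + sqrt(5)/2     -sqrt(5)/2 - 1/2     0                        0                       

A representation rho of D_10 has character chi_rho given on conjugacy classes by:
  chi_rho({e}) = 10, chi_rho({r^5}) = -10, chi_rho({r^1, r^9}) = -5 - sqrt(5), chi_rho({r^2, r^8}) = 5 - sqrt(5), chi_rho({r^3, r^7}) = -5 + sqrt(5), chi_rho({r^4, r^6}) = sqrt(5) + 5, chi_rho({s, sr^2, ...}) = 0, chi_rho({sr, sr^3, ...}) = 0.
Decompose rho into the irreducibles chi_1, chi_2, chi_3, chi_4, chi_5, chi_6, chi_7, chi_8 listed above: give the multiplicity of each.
Multiplicities: chi_1: 0, chi_2: 0, chi_3: 3, chi_4: 3, chi_5: 0, chi_6: 0, chi_7: 2, chi_8: 0.

Use <chi_rho, chi> = (1/|G|) sum_C |C| * chi_rho(C) * conj(chi(C)) with |G| = 20 for each irreducible chi in the table:
  <chi_rho, chi_1> = (1/20)[1*(10)*conj(1) + 1*(-10)*conj(1) + 2*(-5 - sqrt(5))*conj(1) + 2*(5 - sqrt(5))*conj(1) + 2*(-5 + sqrt(5))*conj(1) + 2*(sqrt(5) + 5)*conj(1) + 5*(0)*conj(1) + 5*(0)*conj(1)]
      = (1/20)[(10) + (-10) + (-10 - 2*sqrt(5)) + (10 - 2*sqrt(5)) + (-10 + 2*sqrt(5)) + (2*sqrt(5) + 10) + (0) + (0)] = 0/20 = 0
  <chi_rho, chi_2> = (1/20)[1*(10)*conj(1) + 1*(-10)*conj(1) + 2*(-5 - sqrt(5))*conj(1) + 2*(5 - sqrt(5))*conj(1) + 2*(-5 + sqrt(5))*conj(1) + 2*(sqrt(5) + 5)*conj(1) + 5*(0)*conj(-1) + 5*(0)*conj(-1)]
      = (1/20)[(10) + (-10) + (-10 - 2*sqrt(5)) + (10 - 2*sqrt(5)) + (-10 + 2*sqrt(5)) + (2*sqrt(5) + 10) + (0) + (0)] = 0/20 = 0
  <chi_rho, chi_3> = (1/20)[1*(10)*conj(1) + 1*(-10)*conj(-1) + 2*(-5 - sqrt(5))*conj(-1) + 2*(5 - sqrt(5))*conj(1) + 2*(-5 + sqrt(5))*conj(-1) + 2*(sqrt(5) + 5)*conj(1) + 5*(0)*conj(1) + 5*(0)*conj(-1)]
      = (1/20)[(10) + (10) + (2*sqrt(5) + 10) + (10 - 2*sqrt(5)) + (10 - 2*sqrt(5)) + (2*sqrt(5) + 10) + (0) + (0)] = 60/20 = 3
  <chi_rho, chi_4> = (1/20)[1*(10)*conj(1) + 1*(-10)*conj(-1) + 2*(-5 - sqrt(5))*conj(-1) + 2*(5 - sqrt(5))*conj(1) + 2*(-5 + sqrt(5))*conj(-1) + 2*(sqrt(5) + 5)*conj(1) + 5*(0)*conj(-1) + 5*(0)*conj(1)]
      = (1/20)[(10) + (10) + (2*sqrt(5) + 10) + (10 - 2*sqrt(5)) + (10 - 2*sqrt(5)) + (2*sqrt(5) + 10) + (0) + (0)] = 60/20 = 3
  <chi_rho, chi_5> = (1/20)[1*(10)*conj(2) + 1*(-10)*conj(-2) + 2*(-5 - sqrt(5))*conj(1/2 + sqrt(5)/2) + 2*(5 - sqrt(5))*conj(-1/2 + sqrt(5)/2) + 2*(-5 + sqrt(5))*conj(1/2 - sqrt(5)/2) + 2*(sqrt(5) + 5)*conj(-sqrt(5)/2 - 1/2) + 5*(0)*conj(0) + 5*(0)*conj(0)]
      = (1/20)[(20) + (20) + (-6*sqrt(5) - 10) + (-10 + 6*sqrt(5)) + (-10 + 6*sqrt(5)) + (-6*sqrt(5) - 10) + (0) + (0)] = 0/20 = 0
  <chi_rho, chi_6> = (1/20)[1*(10)*conj(2) + 1*(-10)*conj(2) + 2*(-5 - sqrt(5))*conj(-1/2 + sqrt(5)/2) + 2*(5 - sqrt(5))*conj(-sqrt(5)/2 - 1/2) + 2*(-5 + sqrt(5))*conj(-sqrt(5)/2 - 1/2) + 2*(sqrt(5) + 5)*conj(-1/2 + sqrt(5)/2) + 5*(0)*conj(0) + 5*(0)*conj(0)]
      = (1/20)[(20) + (-20) + (-4*sqrt(5)) + (-4*sqrt(5)) + (4*sqrt(5)) + (4*sqrt(5)) + (0) + (0)] = 0/20 = 0
  <chi_rho, chi_7> = (1/20)[1*(10)*conj(2) + 1*(-10)*conj(-2) + 2*(-5 - sqrt(5))*conj(1/2 - sqrt(5)/2) + 2*(5 - sqrt(5))*conj(-sqrt(5)/2 - 1/2) + 2*(-5 + sqrt(5))*conj(1/2 + sqrt(5)/2) + 2*(sqrt(5) + 5)*conj(-1/2 + sqrt(5)/2) + 5*(0)*conj(0) + 5*(0)*conj(0)]
      = (1/20)[(20) + (20) + (4*sqrt(5)) + (-4*sqrt(5)) + (-4*sqrt(5)) + (4*sqrt(5)) + (0) + (0)] = 40/20 = 2
  <chi_rho, chi_8> = (1/20)[1*(10)*conj(2) + 1*(-10)*conj(2) + 2*(-5 - sqrt(5))*conj(-sqrt(5)/2 - 1/2) + 2*(5 - sqrt(5))*conj(-1/2 + sqrt(5)/2) + 2*(-5 + sqrt(5))*conj(-1/2 + sqrt(5)/2) + 2*(sqrt(5) + 5)*conj(-sqrt(5)/2 - 1/2) + 5*(0)*conj(0) + 5*(0)*conj(0)]
      = (1/20)[(20) + (-20) + (10 + 6*sqrt(5)) + (-10 + 6*sqrt(5)) + (10 - 6*sqrt(5)) + (-6*sqrt(5) - 10) + (0) + (0)] = 0/20 = 0
Dimension check: dim(rho) = sum (mult * dim) = 0*1 + 0*1 + 3*1 + 3*1 + 0*2 + 0*2 + 2*2 + 0*2 = 10 = chi_rho(e) = 10.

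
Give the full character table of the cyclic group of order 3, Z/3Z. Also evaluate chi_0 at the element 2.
Character table of Z/3Z (irreps indexed chi_0,...,chi_2 with chi_k(m) = zeta_3^(k*m), zeta_3 = exp(2*pi*i/3)):
  irrep \ class  {0} (size 1)  {1} (size 1)    {2} (size 1)  
  chi_0          1             1               1             
  chi_1          1             exp(2*I*pi/3)   exp(-2*I*pi/3)
  chi_2          1             exp(-2*I*pi/3)  exp(2*I*pi/3) 

Spot check: chi_0(2) = zeta_3^(0*2) = zeta_3^0 = 1.

Solution. Z/3Z is abelian, so all 3 irreducible complex representations are 1-dimensional. They are given by chi_k(m) = zeta_3^(k*m) for k = 0,...,2. Row orthogonality: sum_m chi_k(m) conj(chi_l(m)) = 3 * [k = l].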